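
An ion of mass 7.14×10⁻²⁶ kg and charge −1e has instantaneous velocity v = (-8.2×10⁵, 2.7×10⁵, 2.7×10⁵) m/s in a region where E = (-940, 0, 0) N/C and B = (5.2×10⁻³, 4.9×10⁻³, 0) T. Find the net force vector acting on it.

v×B = (-1320, 1400, -5420) N/C.
E + v×B = (-2260, 1400, -5420) N/C.
F = q(E + v×B) = (−1.602×10⁻¹⁹ C)·(-2260, 1400, -5420) = (3.63×10⁻¹⁶, -2.25×10⁻¹⁶, 8.69×10⁻¹⁶) N.

F ≈ (3.63×10⁻¹⁶, -2.25×10⁻¹⁶, 8.69×10⁻¹⁶) N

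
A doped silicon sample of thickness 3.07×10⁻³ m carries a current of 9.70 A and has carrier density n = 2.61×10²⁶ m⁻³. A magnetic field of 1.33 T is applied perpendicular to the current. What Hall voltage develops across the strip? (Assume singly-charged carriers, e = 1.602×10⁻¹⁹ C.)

V_H = IB/(n e t).
V_H = (9.70)(1.33)/((2.61×10²⁶)(1.602×10⁻¹⁹)(3.07×10⁻³)) ≈ 1.01×10⁻⁴ V.

V_H ≈ 1.01×10⁻⁴ V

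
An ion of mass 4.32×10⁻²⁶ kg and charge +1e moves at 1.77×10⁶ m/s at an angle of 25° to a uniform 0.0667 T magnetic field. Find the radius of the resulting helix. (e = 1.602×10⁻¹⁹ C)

v⊥ = v sinθ = 1.77×10⁶·sin25° ≈ 7.480×10⁵ m/s.
r = m v⊥/(|q|B) = (4.32×10⁻²⁶)(7.480×10⁵)/((1.602×10⁻¹⁹)(0.0667)) ≈ 3.02 m.

r ≈ 3.02 m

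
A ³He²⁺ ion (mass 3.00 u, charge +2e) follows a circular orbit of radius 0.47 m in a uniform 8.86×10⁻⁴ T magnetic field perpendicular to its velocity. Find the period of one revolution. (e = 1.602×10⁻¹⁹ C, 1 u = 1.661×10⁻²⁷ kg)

The cyclotron period depends only on m, q, B: T = 2πm/(|q|B).
T = 2π(4.983×10⁻²⁷)/((3.204×10⁻¹⁹)(8.86×10⁻⁴)) ≈ 1.10×10⁻⁴ s.

T ≈ 1.10×10⁻⁴ s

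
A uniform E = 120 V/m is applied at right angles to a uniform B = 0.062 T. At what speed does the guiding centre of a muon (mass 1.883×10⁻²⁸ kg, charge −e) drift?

The steady drift has the magnetic force balancing the electric force, so v_d = E/B.
v_d = 120/0.062 = 1900 m/s.

v_d ≈ 1900 m/s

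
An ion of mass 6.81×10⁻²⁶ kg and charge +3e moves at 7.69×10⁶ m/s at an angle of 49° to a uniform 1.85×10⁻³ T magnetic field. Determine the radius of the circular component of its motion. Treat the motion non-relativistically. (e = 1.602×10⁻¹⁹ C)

r ≈ 445 m

v⊥ = v sinθ = 7.69×10⁶·sin49° ≈ 5.804×10⁶ m/s.
r = m v⊥/(|q|B) = (6.81×10⁻²⁶)(5.804×10⁶)/((4.806×10⁻¹⁹)(1.85×10⁻³)) ≈ 445 m.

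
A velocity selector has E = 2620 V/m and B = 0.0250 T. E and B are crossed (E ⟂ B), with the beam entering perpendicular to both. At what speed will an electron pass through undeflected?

v = 1.05×10⁵ m/s

Zero net Lorentz force requires |qE| = |q v×B|, i.e. E = vB.
v = E/B = 2620/0.0250 = 1.05×10⁵ m/s.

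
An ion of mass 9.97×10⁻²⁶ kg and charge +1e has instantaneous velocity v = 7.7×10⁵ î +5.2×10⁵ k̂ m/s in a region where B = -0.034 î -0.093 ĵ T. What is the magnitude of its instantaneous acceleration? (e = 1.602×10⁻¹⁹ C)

|a| ≈ 1.42×10¹¹ m/s²

v×B = (4.84×10⁴, -1.77×10⁴, -7.16×10⁴) N/C.
F = q v×B = (1.602×10⁻¹⁹ C)·(4.84×10⁴, -1.77×10⁴, -7.16×10⁴) = (7.75×10⁻¹⁵, -2.83×10⁻¹⁵, -1.15×10⁻¹⁴) N.
|a| = |F|/m = 1.413×10⁻¹⁴/9.97×10⁻²⁶ ≈ 1.42×10¹¹ m/s².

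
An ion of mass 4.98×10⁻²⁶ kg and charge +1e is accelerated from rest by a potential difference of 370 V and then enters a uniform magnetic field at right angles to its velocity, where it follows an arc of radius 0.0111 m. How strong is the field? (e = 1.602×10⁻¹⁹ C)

B ≈ 1.37 T

v = √(2|q|V/m) = √(2·1.602×10⁻¹⁹·370/4.98×10⁻²⁶) ≈ 4.879×10⁴ m/s.
B = mv/(|q|r) = (4.98×10⁻²⁶)(4.879×10⁴)/((1.602×10⁻¹⁹)(0.0111)) ≈ 1.37 T.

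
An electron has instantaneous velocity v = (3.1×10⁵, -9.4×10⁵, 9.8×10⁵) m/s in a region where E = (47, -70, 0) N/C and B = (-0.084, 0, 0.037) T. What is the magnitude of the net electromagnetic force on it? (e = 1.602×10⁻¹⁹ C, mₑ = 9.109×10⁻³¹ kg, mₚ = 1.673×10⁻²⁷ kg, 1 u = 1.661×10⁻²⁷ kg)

v×B = (-3.48×10⁴, -9.38×10⁴, -7.90×10⁴) N/C.
E + v×B = (-3.47×10⁴, -9.39×10⁴, -7.90×10⁴) N/C.
F = q(E + v×B) = (−1.602×10⁻¹⁹ C)·(-3.47×10⁴, -9.39×10⁴, -7.90×10⁴) = (5.56×10⁻¹⁵, 1.50×10⁻¹⁴, 1.26×10⁻¹⁴) N.
|F| = 2.04×10⁻¹⁴ N.

|F| ≈ 2.04×10⁻¹⁴ N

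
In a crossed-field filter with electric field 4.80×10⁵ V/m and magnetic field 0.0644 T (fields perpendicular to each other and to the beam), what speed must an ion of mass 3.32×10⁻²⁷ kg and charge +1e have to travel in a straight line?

For undeflected motion the electric and magnetic forces balance: qE = qvB.
v = E/B = 4.80×10⁵/0.0644 = 7.45×10⁶ m/s.
The result is independent of the particle's charge and mass.

v = 7.45×10⁶ m/s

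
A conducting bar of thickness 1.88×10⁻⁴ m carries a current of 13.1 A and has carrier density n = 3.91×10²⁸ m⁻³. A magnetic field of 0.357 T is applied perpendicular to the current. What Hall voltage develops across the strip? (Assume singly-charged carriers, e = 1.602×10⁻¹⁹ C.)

V_H ≈ 3.97×10⁻⁶ V

V_H = IB/(n e t).
V_H = (13.1)(0.357)/((3.91×10²⁸)(1.602×10⁻¹⁹)(1.88×10⁻⁴)) ≈ 3.97×10⁻⁶ V.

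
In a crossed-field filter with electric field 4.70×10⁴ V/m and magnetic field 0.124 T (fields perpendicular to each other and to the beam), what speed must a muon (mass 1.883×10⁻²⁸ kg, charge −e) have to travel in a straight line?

For undeflected motion the electric and magnetic forces balance: qE = qvB.
v = E/B = 4.70×10⁴/0.124 = 3.79×10⁵ m/s.
The result is independent of the particle's charge and mass.

v = 3.79×10⁵ m/s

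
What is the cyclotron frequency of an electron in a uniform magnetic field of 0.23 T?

f = |q|B/(2πm).
f = (1.602×10⁻¹⁹)(0.23)/(2π·9.109×10⁻³¹) ≈ 6.4×10⁹ Hz.

f ≈ 6.4×10⁹ Hz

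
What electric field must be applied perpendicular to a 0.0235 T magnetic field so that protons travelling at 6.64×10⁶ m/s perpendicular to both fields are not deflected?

E = 1.56×10⁵ V/m

For straight-line motion qE = qvB, so E = vB.
E = 6.64×10⁶ × 0.0235 = 1.56×10⁵ V/m.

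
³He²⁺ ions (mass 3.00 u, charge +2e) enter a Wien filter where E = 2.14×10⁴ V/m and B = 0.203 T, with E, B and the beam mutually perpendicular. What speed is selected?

v = 1.05×10⁵ m/s

Straight-line motion ⇒ electric and magnetic forces cancel, so E = vB.
v = E/B = 2.14×10⁴/0.203 = 1.05×10⁵ m/s.
The result is independent of the particle's charge and mass.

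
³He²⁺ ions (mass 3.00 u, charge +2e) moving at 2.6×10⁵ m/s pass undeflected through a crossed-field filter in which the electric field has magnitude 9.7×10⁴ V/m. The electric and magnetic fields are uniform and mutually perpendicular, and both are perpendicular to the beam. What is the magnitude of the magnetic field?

B = 0.37 T

Balance of forces in the selector: qE = qvB ⇒ B = E/v.
B = 9.7×10⁴/2.6×10⁵ = 0.37 T.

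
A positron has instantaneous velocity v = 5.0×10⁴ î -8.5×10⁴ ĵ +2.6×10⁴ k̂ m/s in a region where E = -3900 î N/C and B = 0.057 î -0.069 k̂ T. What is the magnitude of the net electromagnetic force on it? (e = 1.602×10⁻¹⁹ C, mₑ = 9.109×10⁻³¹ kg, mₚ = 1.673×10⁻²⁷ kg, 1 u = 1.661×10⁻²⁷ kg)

|F| ≈ 1.15×10⁻¹⁵ N

v×B = (5870, 4930, 4840) N/C.
E + v×B = (1970, 4930, 4840) N/C.
F = q(E + v×B) = (1.602×10⁻¹⁹ C)·(1970, 4930, 4840) = (3.15×10⁻¹⁶, 7.90×10⁻¹⁶, 7.76×10⁻¹⁶) N.
|F| = 1.15×10⁻¹⁵ N.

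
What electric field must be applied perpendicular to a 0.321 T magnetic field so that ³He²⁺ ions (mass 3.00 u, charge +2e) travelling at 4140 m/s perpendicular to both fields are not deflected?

E = 1330 V/m

For straight-line motion qE = qvB, so E = vB.
E = 4140 × 0.321 = 1330 V/m.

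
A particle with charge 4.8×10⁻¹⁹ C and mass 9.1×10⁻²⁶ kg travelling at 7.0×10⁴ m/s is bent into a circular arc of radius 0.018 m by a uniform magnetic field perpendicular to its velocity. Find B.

B ≈ 0.74 T

From |q|vB = mv²/r, B = mv/(|q|r).
B = (9.1×10⁻²⁶)(7.0×10⁴)/((4.8×10⁻¹⁹)(0.018)) ≈ 0.74 T.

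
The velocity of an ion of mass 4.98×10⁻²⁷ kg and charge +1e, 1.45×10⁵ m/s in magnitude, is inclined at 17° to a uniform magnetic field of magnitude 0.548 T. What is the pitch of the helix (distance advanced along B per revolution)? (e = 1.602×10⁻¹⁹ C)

v∥ = v cosθ = 1.45×10⁵·cos17° ≈ 1.387×10⁵ m/s.
T = 2πm/(|q|B) = 2π(4.98×10⁻²⁷)/((1.602×10⁻¹⁹)(0.548)) ≈ 3.564×10⁻⁷ s.
pitch = v∥ T = (1.387×10⁵)(3.564×10⁻⁷) ≈ 0.0494 m.

p ≈ 0.0494 m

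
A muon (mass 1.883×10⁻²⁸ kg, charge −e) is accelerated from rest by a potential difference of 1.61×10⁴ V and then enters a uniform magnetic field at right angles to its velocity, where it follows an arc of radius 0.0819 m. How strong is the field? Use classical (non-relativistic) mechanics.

B ≈ 0.0751 T

v = √(2|q|V/m) = √(2·1.602×10⁻¹⁹·1.61×10⁴/1.883×10⁻²⁸) ≈ 5.234×10⁶ m/s.
B = mv/(|q|r) = (1.883×10⁻²⁸)(5.234×10⁶)/((1.602×10⁻¹⁹)(0.0819)) ≈ 0.0751 T.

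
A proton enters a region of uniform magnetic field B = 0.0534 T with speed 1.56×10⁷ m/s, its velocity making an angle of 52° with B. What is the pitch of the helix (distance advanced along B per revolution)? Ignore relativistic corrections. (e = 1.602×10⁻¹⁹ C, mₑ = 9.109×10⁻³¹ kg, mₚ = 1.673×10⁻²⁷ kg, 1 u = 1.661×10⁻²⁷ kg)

v∥ = v cosθ = 1.56×10⁷·cos52° ≈ 9.604×10⁶ m/s.
T = 2πm/(|q|B) = 2π(1.673×10⁻²⁷)/((1.602×10⁻¹⁹)(0.0534)) ≈ 1.229×10⁻⁶ s.
pitch = v∥ T = (9.604×10⁶)(1.229×10⁻⁶) ≈ 11.8 m.

p ≈ 11.8 m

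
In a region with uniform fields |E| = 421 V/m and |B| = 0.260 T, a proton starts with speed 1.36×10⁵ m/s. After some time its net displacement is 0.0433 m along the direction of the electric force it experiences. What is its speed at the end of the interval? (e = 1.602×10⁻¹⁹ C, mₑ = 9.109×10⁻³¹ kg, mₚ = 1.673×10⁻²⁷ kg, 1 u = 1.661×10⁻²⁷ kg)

v_f ≈ 1.48×10⁵ m/s

B does no work; ΔKE = |q|E d.
½mv_f² = ½mv₀² + |q|Ed = ½(1.673×10⁻²⁷)(1.36×10⁵)² + (1.602×10⁻¹⁹)(421)(0.0433) ≈ 1.547×10⁻¹⁷ J + 2.920×10⁻¹⁸ J ≈ 1.839×10⁻¹⁷ J.
v_f = √(2·1.839×10⁻¹⁷/1.673×10⁻²⁷) ≈ 1.48×10⁵ m/s.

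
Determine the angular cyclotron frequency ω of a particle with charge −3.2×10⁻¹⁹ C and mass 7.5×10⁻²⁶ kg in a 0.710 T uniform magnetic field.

ω ≈ 3.03×10⁶ rad/s

ω = |q|B/m.
ω = (3.2×10⁻¹⁹)(0.710)/7.5×10⁻²⁶ ≈ 3.03×10⁶ rad/s.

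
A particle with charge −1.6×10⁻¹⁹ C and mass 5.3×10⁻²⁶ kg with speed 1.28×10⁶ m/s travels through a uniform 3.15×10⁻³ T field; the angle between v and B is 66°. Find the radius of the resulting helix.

v⊥ = v sinθ = 1.28×10⁶·sin66° ≈ 1.169×10⁶ m/s.
r = m v⊥/(|q|B) = (5.3×10⁻²⁶)(1.169×10⁶)/((1.6×10⁻¹⁹)(3.15×10⁻³)) ≈ 123 m.

r ≈ 123 m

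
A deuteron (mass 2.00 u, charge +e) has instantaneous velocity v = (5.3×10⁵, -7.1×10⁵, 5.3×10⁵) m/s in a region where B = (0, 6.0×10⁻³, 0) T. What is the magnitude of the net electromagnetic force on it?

|F| ≈ 7.20×10⁻¹⁶ N

v×B = (-3180, 0, 3180) N/C.
F = q v×B = (1.602×10⁻¹⁹ C)·(-3180, 0, 3180) = (-5.09×10⁻¹⁶, 0, 5.09×10⁻¹⁶) N.
|F| = 7.20×10⁻¹⁶ N.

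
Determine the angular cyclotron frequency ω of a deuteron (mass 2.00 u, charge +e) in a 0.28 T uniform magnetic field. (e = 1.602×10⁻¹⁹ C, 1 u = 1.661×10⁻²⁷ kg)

ω = |q|B/m.
ω = (1.602×10⁻¹⁹)(0.28)/3.322×10⁻²⁷ ≈ 1.4×10⁷ rad/s.

ω ≈ 1.4×10⁷ rad/s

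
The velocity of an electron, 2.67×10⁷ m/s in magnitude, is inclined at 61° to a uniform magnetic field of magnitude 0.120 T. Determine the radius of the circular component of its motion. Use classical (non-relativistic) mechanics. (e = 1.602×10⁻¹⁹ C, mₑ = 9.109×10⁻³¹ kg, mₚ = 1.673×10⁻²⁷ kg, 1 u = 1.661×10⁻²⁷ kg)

v⊥ = v sinθ = 2.67×10⁷·sin61° ≈ 2.335×10⁷ m/s.
r = m v⊥/(|q|B) = (9.109×10⁻³¹)(2.335×10⁷)/((1.602×10⁻¹⁹)(0.120)) ≈ 1.11×10⁻³ m.

r ≈ 1.11×10⁻³ m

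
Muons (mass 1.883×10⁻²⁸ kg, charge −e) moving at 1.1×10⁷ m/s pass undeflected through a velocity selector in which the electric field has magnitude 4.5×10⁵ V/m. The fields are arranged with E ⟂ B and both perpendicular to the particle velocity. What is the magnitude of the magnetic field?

B = 0.041 T

Balance of forces in the selector: qE = qvB ⇒ B = E/v.
B = 4.5×10⁵/1.1×10⁷ = 0.041 T.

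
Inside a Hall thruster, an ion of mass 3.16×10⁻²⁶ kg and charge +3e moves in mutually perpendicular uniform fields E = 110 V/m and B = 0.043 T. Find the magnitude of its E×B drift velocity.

The steady drift has the magnetic force balancing the electric force, so v_d = E/B.
v_d = 110/0.043 = 2600 m/s.

v_d ≈ 2600 m/s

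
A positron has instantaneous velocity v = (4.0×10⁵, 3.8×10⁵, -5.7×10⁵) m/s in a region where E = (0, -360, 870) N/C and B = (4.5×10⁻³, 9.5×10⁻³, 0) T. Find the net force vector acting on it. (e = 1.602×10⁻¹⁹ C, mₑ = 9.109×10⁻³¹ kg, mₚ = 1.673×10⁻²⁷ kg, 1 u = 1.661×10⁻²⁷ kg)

F ≈ (8.67×10⁻¹⁶, -4.69×10⁻¹⁶, 4.74×10⁻¹⁶) N

v×B = (5420, -2560, 2090) N/C.
E + v×B = (5420, -2920, 2960) N/C.
F = q(E + v×B) = (1.602×10⁻¹⁹ C)·(5420, -2920, 2960) = (8.67×10⁻¹⁶, -4.69×10⁻¹⁶, 4.74×10⁻¹⁶) N.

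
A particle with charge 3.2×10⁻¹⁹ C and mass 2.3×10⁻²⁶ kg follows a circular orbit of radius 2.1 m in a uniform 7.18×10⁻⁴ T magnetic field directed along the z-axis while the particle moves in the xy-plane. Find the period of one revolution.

T ≈ 6.29×10⁻⁴ s

The cyclotron period depends only on m, q, B: T = 2πm/(|q|B).
T = 2π(2.3×10⁻²⁶)/((3.2×10⁻¹⁹)(7.18×10⁻⁴)) ≈ 6.29×10⁻⁴ s.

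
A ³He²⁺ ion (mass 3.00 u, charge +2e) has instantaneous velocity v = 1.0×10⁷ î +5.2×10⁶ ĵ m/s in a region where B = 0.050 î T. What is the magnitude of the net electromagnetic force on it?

|F| ≈ 8.33×10⁻¹⁴ N

v×B = (0, 0, -2.60×10⁵) N/C.
F = q v×B = (3.204×10⁻¹⁹ C)·(0, 0, -2.60×10⁵) = (0, 0, -8.33×10⁻¹⁴) N.
|F| = 8.33×10⁻¹⁴ N.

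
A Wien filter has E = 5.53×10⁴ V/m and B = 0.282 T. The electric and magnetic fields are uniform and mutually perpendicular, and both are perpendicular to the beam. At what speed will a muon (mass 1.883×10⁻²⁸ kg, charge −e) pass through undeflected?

Zero net Lorentz force requires |qE| = |q v×B|, i.e. E = vB.
v = E/B = 5.53×10⁴/0.282 = 1.96×10⁵ m/s.
The result is independent of the particle's charge and mass.

v = 1.96×10⁵ m/s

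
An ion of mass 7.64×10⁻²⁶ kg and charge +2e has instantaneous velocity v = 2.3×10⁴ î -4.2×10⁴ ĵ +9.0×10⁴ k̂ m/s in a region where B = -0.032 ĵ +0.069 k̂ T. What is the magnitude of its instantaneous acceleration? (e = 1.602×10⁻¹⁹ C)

v×B = (-18.0, -1590, -736) N/C.
F = q v×B = (3.204×10⁻¹⁹ C)·(-18.0, -1590, -736) = (-5.77×10⁻¹⁸, -5.08×10⁻¹⁶, -2.36×10⁻¹⁶) N.
|a| = |F|/m = 5.605×10⁻¹⁶/7.64×10⁻²⁶ ≈ 7.34×10⁹ m/s².

|a| ≈ 7.34×10⁹ m/s²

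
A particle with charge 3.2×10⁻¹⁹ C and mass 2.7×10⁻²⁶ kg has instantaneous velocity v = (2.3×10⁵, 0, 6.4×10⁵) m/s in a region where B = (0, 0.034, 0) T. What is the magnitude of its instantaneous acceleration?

|a| ≈ 2.74×10¹¹ m/s²

v×B = (-2.18×10⁴, 0, 7820) N/C.
F = q v×B = (3.2×10⁻¹⁹ C)·(-2.18×10⁴, 0, 7820) = (-6.96×10⁻¹⁵, 0, 2.50×10⁻¹⁵) N.
|a| = |F|/m = 7.399×10⁻¹⁵/2.7×10⁻²⁶ ≈ 2.74×10¹¹ m/s².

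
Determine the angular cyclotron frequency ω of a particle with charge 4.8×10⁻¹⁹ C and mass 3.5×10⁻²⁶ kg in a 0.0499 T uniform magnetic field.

ω = |q|B/m.
ω = (4.8×10⁻¹⁹)(0.0499)/3.5×10⁻²⁶ ≈ 6.84×10⁵ rad/s.

ω ≈ 6.84×10⁵ rad/s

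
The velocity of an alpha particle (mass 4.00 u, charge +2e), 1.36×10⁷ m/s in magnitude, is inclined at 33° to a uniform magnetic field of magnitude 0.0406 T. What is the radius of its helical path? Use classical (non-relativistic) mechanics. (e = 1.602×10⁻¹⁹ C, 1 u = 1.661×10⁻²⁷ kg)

r ≈ 3.78 m

v⊥ = v sinθ = 1.36×10⁷·sin33° ≈ 7.407×10⁶ m/s.
r = m v⊥/(|q|B) = (6.644×10⁻²⁷)(7.407×10⁶)/((3.204×10⁻¹⁹)(0.0406)) ≈ 3.78 m.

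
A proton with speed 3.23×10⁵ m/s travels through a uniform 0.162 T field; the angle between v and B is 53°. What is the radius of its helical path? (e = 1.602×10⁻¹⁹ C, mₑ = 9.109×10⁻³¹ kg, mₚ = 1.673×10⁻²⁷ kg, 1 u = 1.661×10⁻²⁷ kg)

v⊥ = v sinθ = 3.23×10⁵·sin53° ≈ 2.580×10⁵ m/s.
r = m v⊥/(|q|B) = (1.673×10⁻²⁷)(2.580×10⁵)/((1.602×10⁻¹⁹)(0.162)) ≈ 0.0166 m.

r ≈ 0.0166 m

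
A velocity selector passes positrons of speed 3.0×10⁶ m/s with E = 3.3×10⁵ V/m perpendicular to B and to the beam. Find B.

Balance of forces in the selector: qE = qvB ⇒ B = E/v.
B = 3.3×10⁵/3.0×10⁶ = 0.11 T.

B = 0.11 T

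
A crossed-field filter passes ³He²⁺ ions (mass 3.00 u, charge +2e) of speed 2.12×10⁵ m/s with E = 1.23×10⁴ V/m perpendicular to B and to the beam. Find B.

B = 0.0580 T

Balance of forces in the selector: qE = qvB ⇒ B = E/v.
B = 1.23×10⁴/2.12×10⁵ = 0.0580 T.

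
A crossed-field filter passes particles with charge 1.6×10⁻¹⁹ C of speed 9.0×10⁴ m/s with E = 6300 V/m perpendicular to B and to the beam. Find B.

Balance of forces in the selector: qE = qvB ⇒ B = E/v.
B = 6300/9.0×10⁴ = 0.070 T.

B = 0.070 T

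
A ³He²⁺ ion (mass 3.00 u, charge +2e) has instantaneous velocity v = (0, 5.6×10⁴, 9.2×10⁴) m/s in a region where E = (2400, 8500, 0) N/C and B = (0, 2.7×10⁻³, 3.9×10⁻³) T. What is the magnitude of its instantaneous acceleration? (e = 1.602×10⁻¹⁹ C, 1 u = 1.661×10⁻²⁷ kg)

|a| ≈ 5.67×10¹¹ m/s²

v×B = (-30.0, 0, 0) N/C.
E + v×B = (2370, 8500, 0) N/C.
F = q(E + v×B) = (3.204×10⁻¹⁹ C)·(2370, 8500, 0) = (7.59×10⁻¹⁶, 2.72×10⁻¹⁵, 0) N.
|a| = |F|/m = 2.827×10⁻¹⁵/4.983×10⁻²⁷ ≈ 5.67×10¹¹ m/s².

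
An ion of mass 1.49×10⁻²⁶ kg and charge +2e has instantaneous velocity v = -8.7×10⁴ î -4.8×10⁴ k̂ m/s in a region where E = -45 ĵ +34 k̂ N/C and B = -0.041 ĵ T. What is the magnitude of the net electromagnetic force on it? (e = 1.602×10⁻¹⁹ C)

|F| ≈ 1.31×10⁻¹⁵ N

v×B = (-1970, 0, 3570) N/C.
E + v×B = (-1970, -45.0, 3600) N/C.
F = q(E + v×B) = (3.204×10⁻¹⁹ C)·(-1970, -45.0, 3600) = (-6.31×10⁻¹⁶, -1.44×10⁻¹⁷, 1.15×10⁻¹⁵) N.
|F| = 1.31×10⁻¹⁵ N.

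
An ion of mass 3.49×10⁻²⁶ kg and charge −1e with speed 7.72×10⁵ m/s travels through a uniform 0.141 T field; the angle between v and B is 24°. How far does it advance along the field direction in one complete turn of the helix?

v∥ = v cosθ = 7.72×10⁵·cos24° ≈ 7.053×10⁵ m/s.
T = 2πm/(|q|B) = 2π(3.49×10⁻²⁶)/((1.602×10⁻¹⁹)(0.141)) ≈ 9.708×10⁻⁶ s.
pitch = v∥ T = (7.053×10⁵)(9.708×10⁻⁶) ≈ 6.85 m.

p ≈ 6.85 m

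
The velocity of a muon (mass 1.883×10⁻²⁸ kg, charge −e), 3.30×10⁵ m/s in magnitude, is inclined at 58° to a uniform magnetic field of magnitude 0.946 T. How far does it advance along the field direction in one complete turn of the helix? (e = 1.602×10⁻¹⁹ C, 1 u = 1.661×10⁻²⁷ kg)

v∥ = v cosθ = 3.30×10⁵·cos58° ≈ 1.749×10⁵ m/s.
T = 2πm/(|q|B) = 2π(1.883×10⁻²⁸)/((1.602×10⁻¹⁹)(0.946)) ≈ 7.807×10⁻⁹ s.
pitch = v∥ T = (1.749×10⁵)(7.807×10⁻⁹) ≈ 1.37×10⁻³ m.

p ≈ 1.37×10⁻³ m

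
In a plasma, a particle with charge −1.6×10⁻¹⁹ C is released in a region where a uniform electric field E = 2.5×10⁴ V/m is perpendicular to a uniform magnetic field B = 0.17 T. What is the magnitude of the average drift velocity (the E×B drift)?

The E×B drift speed is v_d = E/B.
v_d = 2.5×10⁴/0.17 = 1.5×10⁵ m/s.

v_d ≈ 1.5×10⁵ m/s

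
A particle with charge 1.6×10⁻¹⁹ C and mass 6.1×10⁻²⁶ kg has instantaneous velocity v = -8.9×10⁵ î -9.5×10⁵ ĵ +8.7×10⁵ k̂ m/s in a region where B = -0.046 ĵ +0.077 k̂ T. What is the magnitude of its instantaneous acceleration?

|a| ≈ 2.27×10¹¹ m/s²

v×B = (-3.31×10⁴, 6.85×10⁴, 4.09×10⁴) N/C.
F = q v×B = (1.6×10⁻¹⁹ C)·(-3.31×10⁴, 6.85×10⁴, 4.09×10⁴) = (-5.30×10⁻¹⁵, 1.10×10⁻¹⁴, 6.55×10⁻¹⁵) N.
|a| = |F|/m = 1.383×10⁻¹⁴/6.1×10⁻²⁶ ≈ 2.27×10¹¹ m/s².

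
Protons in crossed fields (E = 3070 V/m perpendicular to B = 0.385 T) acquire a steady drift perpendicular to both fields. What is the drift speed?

In crossed fields the guiding centre drifts at v_d = |E×B|/B² = E/B, independent of charge and mass.
v_d = 3070/0.385 = 7970 m/s.

v_d ≈ 7970 m/s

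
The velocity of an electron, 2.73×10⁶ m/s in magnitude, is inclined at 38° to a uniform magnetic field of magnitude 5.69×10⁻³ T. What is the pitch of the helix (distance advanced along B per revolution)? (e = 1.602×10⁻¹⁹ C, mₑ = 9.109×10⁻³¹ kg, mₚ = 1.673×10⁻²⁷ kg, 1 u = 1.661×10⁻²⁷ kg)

p ≈ 0.0135 m

v∥ = v cosθ = 2.73×10⁶·cos38° ≈ 2.151×10⁶ m/s.
T = 2πm/(|q|B) = 2π(9.109×10⁻³¹)/((1.602×10⁻¹⁹)(5.69×10⁻³)) ≈ 6.279×10⁻⁹ s.
pitch = v∥ T = (2.151×10⁶)(6.279×10⁻⁹) ≈ 0.0135 m.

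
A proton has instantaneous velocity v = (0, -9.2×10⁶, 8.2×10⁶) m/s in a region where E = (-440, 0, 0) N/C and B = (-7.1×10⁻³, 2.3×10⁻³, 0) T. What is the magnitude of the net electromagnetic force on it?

v×B = (-1.89×10⁴, -5.82×10⁴, -6.53×10⁴) N/C.
E + v×B = (-1.93×10⁴, -5.82×10⁴, -6.53×10⁴) N/C.
F = q(E + v×B) = (1.602×10⁻¹⁹ C)·(-1.93×10⁴, -5.82×10⁴, -6.53×10⁴) = (-3.09×10⁻¹⁵, -9.33×10⁻¹⁵, -1.05×10⁻¹⁴) N.
|F| = 1.44×10⁻¹⁴ N.

|F| ≈ 1.44×10⁻¹⁴ N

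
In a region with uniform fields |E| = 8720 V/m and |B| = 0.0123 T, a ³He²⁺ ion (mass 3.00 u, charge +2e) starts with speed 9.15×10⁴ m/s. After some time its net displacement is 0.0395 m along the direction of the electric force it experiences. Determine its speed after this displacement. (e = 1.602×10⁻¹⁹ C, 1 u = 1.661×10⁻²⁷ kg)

B does no work; ΔKE = |q|E d.
½mv_f² = ½mv₀² + |q|Ed = ½(4.983×10⁻²⁷)(9.15×10⁴)² + (3.204×10⁻¹⁹)(8720)(0.0395) ≈ 2.086×10⁻¹⁷ J + 1.104×10⁻¹⁶ J ≈ 1.312×10⁻¹⁶ J.
v_f = √(2·1.312×10⁻¹⁶/4.983×10⁻²⁷) ≈ 2.29×10⁵ m/s.

v_f ≈ 2.29×10⁵ m/s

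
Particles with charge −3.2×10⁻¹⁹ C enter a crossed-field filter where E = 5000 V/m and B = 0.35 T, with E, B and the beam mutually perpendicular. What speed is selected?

v = 1.4×10⁴ m/s

Straight-line motion ⇒ electric and magnetic forces cancel, so E = vB.
v = E/B = 5000/0.35 = 1.4×10⁴ m/s.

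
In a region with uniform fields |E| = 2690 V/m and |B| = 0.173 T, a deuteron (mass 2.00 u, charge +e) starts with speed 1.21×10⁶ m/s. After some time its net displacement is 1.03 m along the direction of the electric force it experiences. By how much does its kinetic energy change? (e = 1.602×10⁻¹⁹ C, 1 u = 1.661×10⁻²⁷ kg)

ΔKE ≈ 4.44×10⁻¹⁶ J

The magnetic force is always ⟂ v and does no work; only the electric force changes KE.
ΔKE = F_E · d = |q|E d = (1.602×10⁻¹⁹)(2690)(1.03) ≈ 4.44×10⁻¹⁶ J.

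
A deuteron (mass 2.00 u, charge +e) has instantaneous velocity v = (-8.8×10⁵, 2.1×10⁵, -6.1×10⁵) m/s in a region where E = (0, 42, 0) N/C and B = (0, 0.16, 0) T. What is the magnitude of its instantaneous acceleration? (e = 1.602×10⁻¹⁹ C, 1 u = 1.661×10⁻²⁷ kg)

|a| ≈ 8.26×10¹² m/s²

v×B = (9.76×10⁴, 0, -1.41×10⁵) N/C.
E + v×B = (9.76×10⁴, 42.0, -1.41×10⁵) N/C.
F = q(E + v×B) = (1.602×10⁻¹⁹ C)·(9.76×10⁴, 42.0, -1.41×10⁵) = (1.56×10⁻¹⁴, 6.73×10⁻¹⁸, -2.26×10⁻¹⁴) N.
|a| = |F|/m = 2.745×10⁻¹⁴/3.322×10⁻²⁷ ≈ 8.26×10¹² m/s².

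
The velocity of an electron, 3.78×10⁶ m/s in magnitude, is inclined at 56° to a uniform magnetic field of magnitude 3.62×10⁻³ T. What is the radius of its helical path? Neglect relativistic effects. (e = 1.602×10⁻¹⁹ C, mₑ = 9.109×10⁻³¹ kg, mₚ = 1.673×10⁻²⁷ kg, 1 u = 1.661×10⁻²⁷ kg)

v⊥ = v sinθ = 3.78×10⁶·sin56° ≈ 3.134×10⁶ m/s.
r = m v⊥/(|q|B) = (9.109×10⁻³¹)(3.134×10⁶)/((1.602×10⁻¹⁹)(3.62×10⁻³)) ≈ 4.92×10⁻³ m.

r ≈ 4.92×10⁻³ m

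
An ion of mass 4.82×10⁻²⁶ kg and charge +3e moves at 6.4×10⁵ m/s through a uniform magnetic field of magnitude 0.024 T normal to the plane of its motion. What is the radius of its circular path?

r ≈ 2.7 m

The magnetic force provides the centripetal force: |q|vB = mv²/r.
r = mv/(|q|B) = (4.82×10⁻²⁶)(6.4×10⁵)/((4.806×10⁻¹⁹)(0.024)) ≈ 2.7 m.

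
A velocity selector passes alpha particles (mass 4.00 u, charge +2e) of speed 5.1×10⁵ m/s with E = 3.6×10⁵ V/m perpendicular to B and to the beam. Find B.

Balance of forces in the selector: qE = qvB ⇒ B = E/v.
B = 3.6×10⁵/5.1×10⁵ = 0.71 T.

B = 0.71 T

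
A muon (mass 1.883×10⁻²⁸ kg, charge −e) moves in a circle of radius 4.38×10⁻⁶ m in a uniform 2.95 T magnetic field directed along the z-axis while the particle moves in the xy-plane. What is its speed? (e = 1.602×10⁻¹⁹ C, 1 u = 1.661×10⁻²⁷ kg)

From |q|vB = mv²/r, v = |q|Br/m.
v = (1.602×10⁻¹⁹)(2.95)(4.38×10⁻⁶)/1.883×10⁻²⁸ ≈ 1.10×10⁴ m/s.

v ≈ 1.10×10⁴ m/s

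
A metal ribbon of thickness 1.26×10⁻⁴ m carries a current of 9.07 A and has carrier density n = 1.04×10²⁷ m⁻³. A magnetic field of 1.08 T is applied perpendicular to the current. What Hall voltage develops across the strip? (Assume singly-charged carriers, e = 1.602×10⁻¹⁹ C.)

V_H = IB/(n e t).
V_H = (9.07)(1.08)/((1.04×10²⁷)(1.602×10⁻¹⁹)(1.26×10⁻⁴)) ≈ 4.67×10⁻⁴ V.

V_H ≈ 4.67×10⁻⁴ V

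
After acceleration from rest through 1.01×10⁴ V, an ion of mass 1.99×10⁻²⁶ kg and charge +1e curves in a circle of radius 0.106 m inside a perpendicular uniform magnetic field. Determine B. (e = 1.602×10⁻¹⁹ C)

B ≈ 0.473 T

v = √(2|q|V/m) = √(2·1.602×10⁻¹⁹·1.01×10⁴/1.99×10⁻²⁶) ≈ 4.033×10⁵ m/s.
B = mv/(|q|r) = (1.99×10⁻²⁶)(4.033×10⁵)/((1.602×10⁻¹⁹)(0.106)) ≈ 0.473 T.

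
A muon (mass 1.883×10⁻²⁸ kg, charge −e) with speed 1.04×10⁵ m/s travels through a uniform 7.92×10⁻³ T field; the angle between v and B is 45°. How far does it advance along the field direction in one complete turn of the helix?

p ≈ 0.0686 m

v∥ = v cosθ = 1.04×10⁵·cos45° ≈ 7.354×10⁴ m/s.
T = 2πm/(|q|B) = 2π(1.883×10⁻²⁸)/((1.602×10⁻¹⁹)(7.92×10⁻³)) ≈ 9.325×10⁻⁷ s.
pitch = v∥ T = (7.354×10⁴)(9.325×10⁻⁷) ≈ 0.0686 m.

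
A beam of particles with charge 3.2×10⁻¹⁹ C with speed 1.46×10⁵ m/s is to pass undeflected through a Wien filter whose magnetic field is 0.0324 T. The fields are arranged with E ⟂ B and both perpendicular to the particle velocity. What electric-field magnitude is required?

For straight-line motion qE = qvB, so E = vB.
E = 1.46×10⁵ × 0.0324 = 4730 V/m.

E = 4730 V/m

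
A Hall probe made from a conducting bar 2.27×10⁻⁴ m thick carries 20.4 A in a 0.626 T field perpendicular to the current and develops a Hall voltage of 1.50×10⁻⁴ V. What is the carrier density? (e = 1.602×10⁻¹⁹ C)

From V_H = IB/(n e t), n = IB/(V_H e t).
n = (20.4)(0.626)/((1.50×10⁻⁴)(1.602×10⁻¹⁹)(2.27×10⁻⁴)) ≈ 2.34×10²⁷ m⁻³.

n ≈ 2.34×10²⁷ m⁻³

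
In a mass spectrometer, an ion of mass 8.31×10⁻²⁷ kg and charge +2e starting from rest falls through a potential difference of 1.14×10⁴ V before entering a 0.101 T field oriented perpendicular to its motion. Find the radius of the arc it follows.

Acceleration: |q|V = ½mv² ⇒ v = √(2|q|V/m) = √(2·3.204×10⁻¹⁹·1.14×10⁴/8.31×10⁻²⁷) ≈ 9.376×10⁵ m/s.
In the field: r = mv/(|q|B) = (8.31×10⁻²⁷)(9.376×10⁵)/((3.204×10⁻¹⁹)(0.101)) ≈ 0.241 m.

r ≈ 0.241 m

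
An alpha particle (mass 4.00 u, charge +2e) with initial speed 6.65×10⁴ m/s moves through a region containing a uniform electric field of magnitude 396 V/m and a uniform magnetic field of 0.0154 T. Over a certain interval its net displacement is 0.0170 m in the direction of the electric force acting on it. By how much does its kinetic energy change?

The magnetic force is always ⟂ v and does no work; only the electric force changes KE.
ΔKE = F_E · d = |q|E d = (3.204×10⁻¹⁹)(396)(0.0170) ≈ 2.16×10⁻¹⁸ J.

ΔKE ≈ 2.16×10⁻¹⁸ J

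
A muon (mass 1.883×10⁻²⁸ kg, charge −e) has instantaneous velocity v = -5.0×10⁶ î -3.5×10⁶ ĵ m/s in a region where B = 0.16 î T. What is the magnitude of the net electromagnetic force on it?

|F| ≈ 8.97×10⁻¹⁴ N

v×B = (0, 0, 5.60×10⁵) N/C.
F = q v×B = (−1.602×10⁻¹⁹ C)·(0, 0, 5.60×10⁵) = (0, 0, -8.97×10⁻¹⁴) N.
|F| = 8.97×10⁻¹⁴ N.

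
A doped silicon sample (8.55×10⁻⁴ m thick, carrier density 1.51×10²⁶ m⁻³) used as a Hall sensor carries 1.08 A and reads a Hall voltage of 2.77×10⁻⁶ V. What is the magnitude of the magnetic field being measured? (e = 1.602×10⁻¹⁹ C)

From V_H = IB/(n e t), B = V_H n e t / I.
B = (2.77×10⁻⁶)(1.51×10²⁶)(1.602×10⁻¹⁹)(8.55×10⁻⁴)/1.08 ≈ 0.0530 T.

B ≈ 0.0530 T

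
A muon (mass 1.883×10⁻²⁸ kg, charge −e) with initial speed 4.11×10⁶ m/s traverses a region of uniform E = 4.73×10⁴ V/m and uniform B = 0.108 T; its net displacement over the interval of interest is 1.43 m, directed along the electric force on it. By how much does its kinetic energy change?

The magnetic force is always ⟂ v and does no work; only the electric force changes KE.
ΔKE = F_E · d = |q|E d = (1.602×10⁻¹⁹)(4.73×10⁴)(1.43) ≈ 1.08×10⁻¹⁴ J.

ΔKE ≈ 1.08×10⁻¹⁴ J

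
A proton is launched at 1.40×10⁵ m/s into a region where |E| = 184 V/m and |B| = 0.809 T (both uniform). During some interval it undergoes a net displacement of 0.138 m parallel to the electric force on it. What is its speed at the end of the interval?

v_f ≈ 1.56×10⁵ m/s

B does no work; ΔKE = |q|E d.
½mv_f² = ½mv₀² + |q|Ed = ½(1.673×10⁻²⁷)(1.40×10⁵)² + (1.602×10⁻¹⁹)(184)(0.138) ≈ 1.640×10⁻¹⁷ J + 4.068×10⁻¹⁸ J ≈ 2.046×10⁻¹⁷ J.
v_f = √(2·2.046×10⁻¹⁷/1.673×10⁻²⁷) ≈ 1.56×10⁵ m/s.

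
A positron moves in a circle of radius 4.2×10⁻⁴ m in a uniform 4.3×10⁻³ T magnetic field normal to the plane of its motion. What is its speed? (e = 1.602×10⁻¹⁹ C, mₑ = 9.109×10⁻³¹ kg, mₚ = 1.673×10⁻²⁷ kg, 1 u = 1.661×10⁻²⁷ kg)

v ≈ 3.2×10⁵ m/s

From |q|vB = mv²/r, v = |q|Br/m.
v = (1.602×10⁻¹⁹)(4.3×10⁻³)(4.2×10⁻⁴)/9.109×10⁻³¹ ≈ 3.2×10⁵ m/s.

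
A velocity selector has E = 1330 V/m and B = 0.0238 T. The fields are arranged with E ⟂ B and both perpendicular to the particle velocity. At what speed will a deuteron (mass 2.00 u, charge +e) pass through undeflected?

v = 5.59×10⁴ m/s

Straight-line motion ⇒ electric and magnetic forces cancel, so E = vB.
v = E/B = 1330/0.0238 = 5.59×10⁴ m/s.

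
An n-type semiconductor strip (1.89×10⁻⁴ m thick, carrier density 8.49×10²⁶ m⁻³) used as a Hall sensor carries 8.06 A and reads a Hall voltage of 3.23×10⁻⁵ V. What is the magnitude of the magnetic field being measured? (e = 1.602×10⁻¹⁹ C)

B ≈ 0.103 T

From V_H = IB/(n e t), B = V_H n e t / I.
B = (3.23×10⁻⁵)(8.49×10²⁶)(1.602×10⁻¹⁹)(1.89×10⁻⁴)/8.06 ≈ 0.103 T.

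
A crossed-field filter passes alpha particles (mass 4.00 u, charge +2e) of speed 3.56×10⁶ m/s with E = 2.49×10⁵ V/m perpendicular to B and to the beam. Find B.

B = 0.0699 T

Balance of forces in the selector: qE = qvB ⇒ B = E/v.
B = 2.49×10⁵/3.56×10⁶ = 0.0699 T.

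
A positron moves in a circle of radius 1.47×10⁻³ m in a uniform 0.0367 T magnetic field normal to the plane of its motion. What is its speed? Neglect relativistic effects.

From |q|vB = mv²/r, v = |q|Br/m.
v = (1.602×10⁻¹⁹)(0.0367)(1.47×10⁻³)/9.109×10⁻³¹ ≈ 9.49×10⁶ m/s.

v ≈ 9.49×10⁶ m/s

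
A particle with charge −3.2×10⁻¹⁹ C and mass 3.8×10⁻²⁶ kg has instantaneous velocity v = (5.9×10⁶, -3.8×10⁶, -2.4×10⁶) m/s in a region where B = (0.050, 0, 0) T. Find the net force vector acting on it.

F ≈ (0, 3.84×10⁻¹⁴, -6.08×10⁻¹⁴) N

v×B = (0, -1.20×10⁵, 1.90×10⁵) N/C.
F = q v×B = (−3.2×10⁻¹⁹ C)·(0, -1.20×10⁵, 1.90×10⁵) = (0, 3.84×10⁻¹⁴, -6.08×10⁻¹⁴) N.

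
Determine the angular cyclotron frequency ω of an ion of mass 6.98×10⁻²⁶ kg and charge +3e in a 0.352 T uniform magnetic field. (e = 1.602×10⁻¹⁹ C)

ω ≈ 2.42×10⁶ rad/s

ω = |q|B/m.
ω = (4.806×10⁻¹⁹)(0.352)/6.98×10⁻²⁶ ≈ 2.42×10⁶ rad/s.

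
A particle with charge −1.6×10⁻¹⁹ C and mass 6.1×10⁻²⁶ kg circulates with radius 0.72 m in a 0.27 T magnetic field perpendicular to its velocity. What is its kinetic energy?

v = |q|Br/m, then KE = ½mv² = (qBr)²/(2m).
v = (1.6×10⁻¹⁹)(0.27)(0.72)/6.1×10⁻²⁶ ≈ 5.099×10⁵ m/s.
KE = ½(6.1×10⁻²⁶)(5.099×10⁵)² ≈ 7.9×10⁻¹⁵ J = 5.0×10⁴ eV.

KE ≈ 5.0×10⁴ eV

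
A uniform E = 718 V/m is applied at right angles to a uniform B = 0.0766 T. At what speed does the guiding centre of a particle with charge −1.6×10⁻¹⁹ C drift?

v_d ≈ 9370 m/s

The steady drift has the magnetic force balancing the electric force, so v_d = E/B.
v_d = 718/0.0766 = 9370 m/s.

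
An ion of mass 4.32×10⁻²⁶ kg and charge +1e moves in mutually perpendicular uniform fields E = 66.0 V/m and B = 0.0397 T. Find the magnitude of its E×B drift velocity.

In crossed fields the guiding centre drifts at v_d = |E×B|/B² = E/B, independent of charge and mass.
v_d = 66.0/0.0397 = 1660 m/s.

v_d ≈ 1660 m/s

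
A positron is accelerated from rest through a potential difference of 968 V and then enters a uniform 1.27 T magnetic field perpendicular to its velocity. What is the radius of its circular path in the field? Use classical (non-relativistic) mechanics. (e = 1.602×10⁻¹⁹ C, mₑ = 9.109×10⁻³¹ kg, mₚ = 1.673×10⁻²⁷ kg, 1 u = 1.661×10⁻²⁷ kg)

r ≈ 8.26×10⁻⁵ m

Acceleration: |q|V = ½mv² ⇒ v = √(2|q|V/m) = √(2·1.602×10⁻¹⁹·968/9.109×10⁻³¹) ≈ 1.845×10⁷ m/s.
In the field: r = mv/(|q|B) = (9.109×10⁻³¹)(1.845×10⁷)/((1.602×10⁻¹⁹)(1.27)) ≈ 8.26×10⁻⁵ m.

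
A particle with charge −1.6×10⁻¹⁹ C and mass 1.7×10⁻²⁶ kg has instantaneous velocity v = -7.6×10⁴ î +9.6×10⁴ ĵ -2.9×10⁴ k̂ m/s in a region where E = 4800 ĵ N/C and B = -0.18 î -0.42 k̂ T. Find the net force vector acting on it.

v×B = (-4.03×10⁴, -2.67×10⁴, 1.73×10⁴) N/C.
E + v×B = (-4.03×10⁴, -2.19×10⁴, 1.73×10⁴) N/C.
F = q(E + v×B) = (−1.6×10⁻¹⁹ C)·(-4.03×10⁴, -2.19×10⁴, 1.73×10⁴) = (6.45×10⁻¹⁵, 3.50×10⁻¹⁵, -2.76×10⁻¹⁵) N.

F ≈ (6.45×10⁻¹⁵, 3.50×10⁻¹⁵, -2.76×10⁻¹⁵) N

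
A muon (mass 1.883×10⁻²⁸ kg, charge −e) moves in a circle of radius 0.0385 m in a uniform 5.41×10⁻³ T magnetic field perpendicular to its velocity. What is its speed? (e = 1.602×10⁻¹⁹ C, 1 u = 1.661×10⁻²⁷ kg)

From |q|vB = mv²/r, v = |q|Br/m.
v = (1.602×10⁻¹⁹)(5.41×10⁻³)(0.0385)/1.883×10⁻²⁸ ≈ 1.77×10⁵ m/s.

v ≈ 1.77×10⁵ m/s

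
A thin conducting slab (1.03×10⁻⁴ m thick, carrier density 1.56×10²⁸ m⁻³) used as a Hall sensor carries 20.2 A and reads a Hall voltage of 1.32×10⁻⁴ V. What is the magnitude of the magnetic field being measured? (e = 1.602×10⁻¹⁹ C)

B ≈ 1.68 T

From V_H = IB/(n e t), B = V_H n e t / I.
B = (1.32×10⁻⁴)(1.56×10²⁸)(1.602×10⁻¹⁹)(1.03×10⁻⁴)/20.2 ≈ 1.68 T.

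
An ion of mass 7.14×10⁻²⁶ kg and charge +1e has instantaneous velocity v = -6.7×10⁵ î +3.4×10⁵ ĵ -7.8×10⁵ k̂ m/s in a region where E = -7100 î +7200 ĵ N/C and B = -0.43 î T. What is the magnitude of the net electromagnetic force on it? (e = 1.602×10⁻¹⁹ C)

|F| ≈ 5.97×10⁻¹⁴ N

v×B = (0, 3.35×10⁵, 1.46×10⁵) N/C.
E + v×B = (-7100, 3.43×10⁵, 1.46×10⁵) N/C.
F = q(E + v×B) = (1.602×10⁻¹⁹ C)·(-7100, 3.43×10⁵, 1.46×10⁵) = (-1.14×10⁻¹⁵, 5.49×10⁻¹⁴, 2.34×10⁻¹⁴) N.
|F| = 5.97×10⁻¹⁴ N.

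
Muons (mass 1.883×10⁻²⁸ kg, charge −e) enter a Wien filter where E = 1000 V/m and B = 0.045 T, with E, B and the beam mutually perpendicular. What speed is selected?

For undeflected motion the electric and magnetic forces balance: qE = qvB.
v = E/B = 1000/0.045 = 2.2×10⁴ m/s.

v = 2.2×10⁴ m/s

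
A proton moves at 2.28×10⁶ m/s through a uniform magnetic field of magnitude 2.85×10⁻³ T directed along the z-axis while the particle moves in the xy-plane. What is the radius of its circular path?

r ≈ 8.35 m

The magnetic force provides the centripetal force: |q|vB = mv²/r.
r = mv/(|q|B) = (1.673×10⁻²⁷)(2.28×10⁶)/((1.602×10⁻¹⁹)(2.85×10⁻³)) ≈ 8.35 m.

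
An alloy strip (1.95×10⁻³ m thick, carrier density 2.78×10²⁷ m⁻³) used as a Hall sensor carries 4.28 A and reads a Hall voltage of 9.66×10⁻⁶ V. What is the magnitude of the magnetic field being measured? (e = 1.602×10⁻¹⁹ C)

B ≈ 1.96 T

From V_H = IB/(n e t), B = V_H n e t / I.
B = (9.66×10⁻⁶)(2.78×10²⁷)(1.602×10⁻¹⁹)(1.95×10⁻³)/4.28 ≈ 1.96 T.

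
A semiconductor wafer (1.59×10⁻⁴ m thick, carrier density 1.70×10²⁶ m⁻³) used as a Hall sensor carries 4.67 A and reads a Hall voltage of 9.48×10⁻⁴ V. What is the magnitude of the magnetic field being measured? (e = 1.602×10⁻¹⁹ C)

B ≈ 0.879 T

From V_H = IB/(n e t), B = V_H n e t / I.
B = (9.48×10⁻⁴)(1.70×10²⁶)(1.602×10⁻¹⁹)(1.59×10⁻⁴)/4.67 ≈ 0.879 T.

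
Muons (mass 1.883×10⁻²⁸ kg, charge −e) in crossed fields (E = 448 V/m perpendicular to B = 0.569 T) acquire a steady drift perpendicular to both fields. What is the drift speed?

In crossed fields the guiding centre drifts at v_d = |E×B|/B² = E/B, independent of charge and mass.
v_d = 448/0.569 = 787 m/s.

v_d ≈ 787 m/s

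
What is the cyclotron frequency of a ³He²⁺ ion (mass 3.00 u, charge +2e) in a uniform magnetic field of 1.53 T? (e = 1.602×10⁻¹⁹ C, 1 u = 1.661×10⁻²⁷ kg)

f = |q|B/(2πm).
f = (3.204×10⁻¹⁹)(1.53)/(2π·4.983×10⁻²⁷) ≈ 1.57×10⁷ Hz.

f ≈ 1.57×10⁷ Hz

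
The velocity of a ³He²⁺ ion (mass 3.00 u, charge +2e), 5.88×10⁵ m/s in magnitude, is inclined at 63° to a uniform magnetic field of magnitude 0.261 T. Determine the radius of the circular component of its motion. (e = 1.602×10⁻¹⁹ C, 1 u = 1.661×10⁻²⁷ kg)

v⊥ = v sinθ = 5.88×10⁵·sin63° ≈ 5.239×10⁵ m/s.
r = m v⊥/(|q|B) = (4.983×10⁻²⁷)(5.239×10⁵)/((3.204×10⁻¹⁹)(0.261)) ≈ 0.0312 m.

r ≈ 0.0312 m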